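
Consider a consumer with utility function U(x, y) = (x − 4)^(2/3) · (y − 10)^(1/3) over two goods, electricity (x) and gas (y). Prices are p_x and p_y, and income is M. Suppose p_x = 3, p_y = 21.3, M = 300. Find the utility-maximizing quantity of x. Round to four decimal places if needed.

x* = 20.6667

Let x' = x−4, y' = y−10. MRS = 2·y'/x' = p_x/p_y.
Substituting into the budget: x* = 4 + 2/3·(M − 4·p_x − 10·p_y)/p_x, and y* = 10 + 1/3·(…)/p_y.
Discretionary income = 300 − 4·3 − 10·21.3 = 75; x* = 4 + 2/3·75/3 = 20.6667.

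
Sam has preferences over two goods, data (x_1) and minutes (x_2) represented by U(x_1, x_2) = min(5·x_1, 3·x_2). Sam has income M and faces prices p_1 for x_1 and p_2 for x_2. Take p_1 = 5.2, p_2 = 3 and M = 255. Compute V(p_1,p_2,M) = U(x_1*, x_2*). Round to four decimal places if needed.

V = 125

Demand: x_1*(p_1,p_2,M) = 3·M/(3·p_1 + 5·p_2), x_2* = 5·M/(3·p_1 + 5·p_2).
Here 3·5.2 + 5·3 = 30.6, giving x_1* = 25 and x_2* = 41.6667.
Utility at the optimum: U(25, 41.6667) = 125.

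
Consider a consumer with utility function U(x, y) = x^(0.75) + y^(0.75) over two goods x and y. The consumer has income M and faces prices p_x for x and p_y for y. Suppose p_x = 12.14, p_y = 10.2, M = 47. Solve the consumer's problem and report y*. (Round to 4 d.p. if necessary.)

Substitute y = (y/x)·x into the budget: x* = M/(p_x + p_y·(y/x)).
Numerically y/x = 2.006661, so x* = 47/(12.14 + 10.2·2.006661) = 1.4414 and y* = 2.006661·1.4414 = 2.8923.

y* = 2.8923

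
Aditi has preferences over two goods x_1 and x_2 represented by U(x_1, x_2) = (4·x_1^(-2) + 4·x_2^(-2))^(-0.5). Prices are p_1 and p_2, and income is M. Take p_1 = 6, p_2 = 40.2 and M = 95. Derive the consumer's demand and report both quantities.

From the CES first-order condition, (x_2/x_1)^(3) = p_1/p_2.
Hence x_2/x_1 = (p_1/p_2)^(1/(3)), i.e. raised to the 1/3 power.
Substitute x_2 = (x_2/x_1)·x_1 into the budget: x_1* = M/(p_1 + p_2·(x_2/x_1)).
Numerically x_2/x_1 = 0.530447, so x_1* = 95/(6 + 40.2·0.530447) = 3.4768 and x_2* = 0.530447·3.4768 = 1.8443.

x_1* = 3.4768, x_2* = 1.8443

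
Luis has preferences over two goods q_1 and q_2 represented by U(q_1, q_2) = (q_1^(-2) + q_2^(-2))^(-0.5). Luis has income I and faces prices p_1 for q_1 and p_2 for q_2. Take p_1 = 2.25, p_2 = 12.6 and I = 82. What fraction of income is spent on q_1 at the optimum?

MRS = MU_q_1/MU_q_2 = (q_2/q_1)^(3). Set equal to p_1/p_2.
Solve for the ratio: q_2/q_1 = [p_1/p_2]^(1/3).
Substitute q_2 = (q_2/q_1)·q_1 into the budget: q_1* = I/(p_1 + p_2·(q_2/q_1)).
Numerically q_2/q_1 = 0.563124, so q_1* = 82/(2.25 + 12.6·0.563124) = 8.7744 and q_2* = 0.563124·8.7744 = 4.9411.
Expenditure on q_1: 2.25·8.7744 = 19.7424; share = 0.2408.

share on q_1 = 0.2408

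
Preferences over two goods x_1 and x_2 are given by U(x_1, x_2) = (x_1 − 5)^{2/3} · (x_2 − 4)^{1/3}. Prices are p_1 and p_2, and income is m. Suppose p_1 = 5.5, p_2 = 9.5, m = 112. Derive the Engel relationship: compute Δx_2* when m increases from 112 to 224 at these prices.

Δx_2* = 3.9298

Substituting into the budget: x_1* = 5 + 2/3·(m − 5·p_1 − 4·p_2)/p_1, and x_2* = 4 + 1/3·(…)/p_2.
Discretionary income = 112 − 5·5.5 − 4·9.5 = 46.5; x_2* = 4 + 1/3·46.5/9.5 = 5.6316.
At m' = 224: x_2* = 9.5614. Change: 9.5614 − 5.6316 = 3.9298.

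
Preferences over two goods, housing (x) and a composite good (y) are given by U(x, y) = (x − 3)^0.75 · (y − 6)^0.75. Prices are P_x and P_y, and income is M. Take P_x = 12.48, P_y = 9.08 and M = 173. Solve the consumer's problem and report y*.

This is Cobb-Douglas in (x−3, y−6): tangency gives 0.75·P_y·(y−6) = 0.75·P_x·(x−3).
Substituting into the budget: x* = 3 + 0.5·(M − 3·P_x − 6·P_y)/P_x, and y* = 6 + 0.5·(…)/P_y.
Discretionary income = 173 − 3·12.48 − 6·9.08 = 81.08; y* = 6 + 0.5·81.08/9.08 = 10.4648.

y* = 10.4648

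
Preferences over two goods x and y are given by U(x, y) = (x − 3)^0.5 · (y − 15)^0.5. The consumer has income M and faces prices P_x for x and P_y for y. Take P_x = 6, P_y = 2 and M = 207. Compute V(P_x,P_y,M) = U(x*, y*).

After buying the subsistence bundle (3, 15), a share 0.5 of the remaining income goes to x: x* = 3 + 0.5·(M − 3P_x − 15P_y)/P_x.
Discretionary income = 207 − 3·6 − 15·2 = 159; x* = 3 + 0.5·159/6 = 16.25; y* = 15 + 0.5·159/2 = 54.75.
Utility at the optimum: U(16.25, 54.75) = 22.9497.

V = 22.9497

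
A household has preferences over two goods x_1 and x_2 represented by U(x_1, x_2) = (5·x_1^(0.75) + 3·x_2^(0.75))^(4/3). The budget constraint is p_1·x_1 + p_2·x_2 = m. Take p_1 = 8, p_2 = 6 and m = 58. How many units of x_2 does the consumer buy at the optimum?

MRS = MU_x_1/MU_x_2 = (5/3)·(x_2/x_1)^(0.25). Set equal to p_1/p_2.
Hence x_2/x_1 = ((3/5)·p_1/p_2)^(1/(0.25)), i.e. raised to the 4 power.
Substitute x_2 = (x_2/x_1)·x_1 into the budget: x_1* = m/(p_1 + p_2·(x_2/x_1)).
Numerically x_2/x_1 = 0.4096, so x_1* = 58/(8 + 6·0.4096) = 5.5462 and x_2* = 0.4096·5.5462 = 2.2717.

x_2* = 2.2717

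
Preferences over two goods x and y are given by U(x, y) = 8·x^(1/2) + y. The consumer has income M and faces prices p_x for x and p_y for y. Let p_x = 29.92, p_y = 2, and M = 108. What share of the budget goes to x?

share on x = 0.0198

Set MRS = p_x/p_y: 4·x^(−1/2) = p_x/p_y.
Thus x* = (4·p_y/p_x)² — independent of M — with the rest of income spent on y.
Plugging in: x* = (4·2/29.92)² = 0.0715, y* = 52.9305.
Expenditure on x: 29.92·0.0715 = 2.139; share = 0.0198.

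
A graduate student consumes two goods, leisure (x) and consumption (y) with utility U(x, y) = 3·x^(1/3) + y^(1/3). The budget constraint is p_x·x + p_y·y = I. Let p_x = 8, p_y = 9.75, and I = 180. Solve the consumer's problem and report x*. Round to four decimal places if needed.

MU_x ∝ 3·x^(-2/3), MU_y ∝ y^(-2/3), so MRS = 3·(y/x)^(2/3) = p_x/p_y.
Solve for the ratio: y/x = [(1/3)·p_x/p_y]^(1.5).
Substitute y = (y/x)·x into the budget: x* = I/(p_x + p_y·(y/x)).
Numerically y/x = 0.143036, so x* = 180/(8 + 9.75·0.143036) = 19.1599.

x* = 19.1599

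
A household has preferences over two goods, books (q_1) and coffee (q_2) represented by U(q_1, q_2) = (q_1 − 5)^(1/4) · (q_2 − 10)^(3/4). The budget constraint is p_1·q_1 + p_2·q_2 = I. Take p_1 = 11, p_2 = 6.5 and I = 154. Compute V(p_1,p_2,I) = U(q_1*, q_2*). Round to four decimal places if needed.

MRS = (1/3)·(q_2−10)/(q_1−5). Tangency with p_1/p_2 gives q_2−10 = 3·(p_1/p_2)·(q_1−5).
After buying the subsistence bundle (5, 10), a share 0.25 of the remaining income goes to q_1: q_1* = 5 + 0.25·(I − 5p_1 − 10p_2)/p_1.
Discretionary income = 154 − 5·11 − 10·6.5 = 34; q_1* = 5 + 0.25·34/11 = 5.7727; q_2* = 10 + 0.75·34/6.5 = 13.9231.
Utility at the optimum: U(5.7727, 13.9231) = 2.6135.

V = 2.6135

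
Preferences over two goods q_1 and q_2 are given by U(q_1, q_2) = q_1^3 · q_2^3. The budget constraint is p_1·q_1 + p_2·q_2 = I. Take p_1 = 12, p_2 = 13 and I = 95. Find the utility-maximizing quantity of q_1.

MU_q_1/MU_q_2 = (3·q_2)/(3·q_1); tangency sets this equal to p_1/p_2.
Rearranging, p_2·q_2 = p_1·q_1. Substituting into the budget gives p_1·q_1·(1 + 1) = I.
Demand: q_1*(p_1,p_2,I) = 0.5·I/p_1 and q_2* = 0.5·I/p_2.
At p_1=12, p_2=13, I=95: q_1* = 0.5·95/12 = 3.9583.

q_1* = 3.9583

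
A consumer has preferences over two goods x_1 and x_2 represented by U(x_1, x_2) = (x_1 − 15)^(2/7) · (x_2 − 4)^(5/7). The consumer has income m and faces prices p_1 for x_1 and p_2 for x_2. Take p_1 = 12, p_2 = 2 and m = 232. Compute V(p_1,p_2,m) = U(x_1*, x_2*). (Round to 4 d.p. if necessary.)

V = 7.2488

This is Cobb-Douglas in (x_1−15, x_2−4): tangency gives 2/7·p_2·(x_2−4) = 5/7·p_1·(x_1−15).
After buying the subsistence bundle (15, 4), a share 2/7 of the remaining income goes to x_1: x_1* = 15 + 2/7·(m − 15p_1 − 4p_2)/p_1.
Discretionary income = 232 − 15·12 − 4·2 = 44; x_1* = 15 + 2/7·44/12 = 16.0476; x_2* = 4 + 5/7·44/2 = 19.7143.
Utility at the optimum: U(16.0476, 19.7143) = 7.2488.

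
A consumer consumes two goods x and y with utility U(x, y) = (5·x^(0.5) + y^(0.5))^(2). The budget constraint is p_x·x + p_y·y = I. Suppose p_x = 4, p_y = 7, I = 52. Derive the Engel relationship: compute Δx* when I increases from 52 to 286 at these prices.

MU_x ∝ 5·x^(-0.5), MU_y ∝ y^(-0.5), so MRS = 5·(y/x)^(0.5) = p_x/p_y.
Hence y/x = ((1/5)·p_x/p_y)^(1/(0.5)), i.e. raised to the 2 power.
Substitute y = (y/x)·x into the budget: x* = I/(p_x + p_y·(y/x)).
Numerically y/x = 0.013061, so x* = 52/(4 + 7·0.013061) = 12.7095.
At I' = 286: x* = 69.9022. Change: 69.9022 − 12.7095 = 57.1927.

Δx* = 57.1927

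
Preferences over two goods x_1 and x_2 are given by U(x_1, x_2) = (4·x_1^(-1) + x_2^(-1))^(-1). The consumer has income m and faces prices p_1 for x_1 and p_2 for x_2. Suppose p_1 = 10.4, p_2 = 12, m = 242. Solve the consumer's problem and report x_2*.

MU_x_1 ∝ 4·x_1^(-2), MU_x_2 ∝ x_2^(-2), so MRS = 4·(x_2/x_1)^(2) = p_1/p_2.
Hence x_2/x_1 = ((1/4)·p_1/p_2)^(1/(2)), i.e. raised to the 0.5 power.
With the ratio pinned down, the budget gives x_1* = m/(p_1 + p_2·(x_2/x_1)) and x_2* = (x_2/x_1)·x_1*.
Numerically x_2/x_1 = 0.465475, so x_1* = 242/(10.4 + 12·0.465475) = 15.1385 and x_2* = 0.465475·15.1385 = 7.0466.

x_2* = 7.0466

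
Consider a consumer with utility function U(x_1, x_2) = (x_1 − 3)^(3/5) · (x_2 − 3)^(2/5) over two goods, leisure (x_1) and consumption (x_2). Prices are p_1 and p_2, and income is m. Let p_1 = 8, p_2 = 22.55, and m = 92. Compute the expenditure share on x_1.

This is Cobb-Douglas in (x_1−3, x_2−3): tangency gives 0.6·p_2·(x_2−3) = 0.4·p_1·(x_1−3).
Substituting into the budget: x_1* = 3 + 0.6·(m − 3·p_1 − 3·p_2)/p_1, and x_2* = 3 + 0.4·(…)/p_2.
Discretionary income = 92 − 3·8 − 3·22.55 = 0.35; x_1* = 3 + 0.6·0.35/8 = 3.0263; x_2* = 3 + 0.4·0.35/22.55 = 3.0062.
Expenditure on x_1: 8·3.0263 = 24.21; share = 0.2632.

share on x_1 = 0.2632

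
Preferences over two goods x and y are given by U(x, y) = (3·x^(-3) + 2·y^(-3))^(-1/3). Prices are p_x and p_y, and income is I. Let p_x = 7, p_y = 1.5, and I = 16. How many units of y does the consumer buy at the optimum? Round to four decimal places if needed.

y* = 2.3631

MU_x ∝ 3·x^(-4), MU_y ∝ 2·y^(-4), so MRS = (3/2)·(y/x)^(4) = p_x/p_y.
Hence y/x = ((2/3)·p_x/p_y)^(1/(4)), i.e. raised to the 0.25 power.
Substitute y = (y/x)·x into the budget: x* = I/(p_x + p_y·(y/x)).
Numerically y/x = 1.328094, so x* = 16/(7 + 1.5·1.328094) = 1.7793 and y* = 1.328094·1.7793 = 2.3631.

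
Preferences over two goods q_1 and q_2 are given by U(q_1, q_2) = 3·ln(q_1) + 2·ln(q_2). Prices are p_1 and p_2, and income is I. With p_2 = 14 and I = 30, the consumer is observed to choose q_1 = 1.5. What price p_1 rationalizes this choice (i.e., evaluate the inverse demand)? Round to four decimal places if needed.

p_1 = 12

The MRS is (3/2)·q_2/q_1. Set MRS = p_1/p_2.
Rearranging, p_2·q_2 = (2/3)·p_1·q_1. Substituting into the budget gives p_1·q_1·(1 + (2/3)) = I.
Demand: q_1*(p_1,p_2,I) = 0.6·I/p_1 and q_2* = 0.4·I/p_2.
Set q_1* = 1.5 in the demand function and solve for p_1: p_1 = 12.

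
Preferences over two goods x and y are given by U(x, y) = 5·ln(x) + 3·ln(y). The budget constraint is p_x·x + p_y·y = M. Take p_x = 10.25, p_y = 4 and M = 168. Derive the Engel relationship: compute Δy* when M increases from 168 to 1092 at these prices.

Δy* = 86.625

The MRS is (5/3)·y/x. Set MRS = p_x/p_y.
Rearranging, p_y·y = (3/5)·p_x·x. Substituting into the budget gives p_x·x·(1 + (3/5)) = M.
Demand: x*(p_x,p_y,M) = 0.625·M/p_x and y* = 0.375·M/p_y.
At p_x=10.25, p_y=4, M=168: y* = 0.375·168/4 = 15.75.
At M' = 1092: y* = 102.375. Change: 102.375 − 15.75 = 86.625.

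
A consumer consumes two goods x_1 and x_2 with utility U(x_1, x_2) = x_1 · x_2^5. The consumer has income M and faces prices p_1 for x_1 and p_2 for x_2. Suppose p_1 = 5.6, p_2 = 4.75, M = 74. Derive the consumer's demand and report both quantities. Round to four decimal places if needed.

x_1* = 2.2024, x_2* = 12.9825

The MRS is (1/5)·x_2/x_1. Set MRS = p_1/p_2.
So p_2·x_2 = 5·p_1·x_1; combined with the budget, a share 1/6 of income goes to x_1.
Demand: x_1*(p_1,p_2,M) = 1/6·M/p_1 and x_2* = 5/6·M/p_2.
At p_1=5.6, p_2=4.75, M=74: x_1* = 1/6·74/5.6 = 2.2024, x_2* = 12.9825.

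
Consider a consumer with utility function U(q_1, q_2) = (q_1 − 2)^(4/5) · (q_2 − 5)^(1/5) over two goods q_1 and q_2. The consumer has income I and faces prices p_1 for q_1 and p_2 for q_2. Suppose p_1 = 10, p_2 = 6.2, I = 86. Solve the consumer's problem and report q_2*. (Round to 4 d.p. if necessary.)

This is Cobb-Douglas in (q_1−2, q_2−5): tangency gives 0.8·p_2·(q_2−5) = 0.2·p_1·(q_1−2).
After buying the subsistence bundle (2, 5), a share 0.8 of the remaining income goes to q_1: q_1* = 2 + 0.8·(I − 2p_1 − 5p_2)/p_1.
Discretionary income = 86 − 2·10 − 5·6.2 = 35; q_2* = 5 + 0.2·35/6.2 = 6.129.

q_2* = 6.129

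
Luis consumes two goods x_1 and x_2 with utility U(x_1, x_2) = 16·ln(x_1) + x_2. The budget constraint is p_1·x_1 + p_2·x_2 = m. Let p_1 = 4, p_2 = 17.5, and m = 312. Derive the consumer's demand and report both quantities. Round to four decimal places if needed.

x_1* = 70, x_2* = 1.8286

Set MRS = p_1/p_2: (16/x_1)/1 = p_1/p_2.
So x_1*(p_1,p_2) = 16·p_2/p_1, independent of income; and x_2* = (m − 16·p_2)/p_2.
At the given prices: x_1* = 16·17.5/4 = 70, and x_2* = 1.8286.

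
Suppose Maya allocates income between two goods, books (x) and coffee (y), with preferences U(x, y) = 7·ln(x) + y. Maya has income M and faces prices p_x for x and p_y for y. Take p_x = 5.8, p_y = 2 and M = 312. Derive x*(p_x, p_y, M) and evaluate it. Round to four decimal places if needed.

x* = 2.4138

So x*(p_x,p_y) = 7·p_y/p_x, independent of income; and y* = (M − 7·p_y)/p_y.
At the given prices: x* = 7·2/5.8 = 2.4138.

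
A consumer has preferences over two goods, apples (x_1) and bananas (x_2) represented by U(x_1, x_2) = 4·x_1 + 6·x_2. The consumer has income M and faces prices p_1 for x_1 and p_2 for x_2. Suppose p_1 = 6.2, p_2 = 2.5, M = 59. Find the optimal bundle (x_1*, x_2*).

x_1* = 0, x_2* = 23.6

Linear utility — the consumer picks whichever good has higher MU/price: 4/6.2 = 0.6452 vs 6/2.5 = 2.4.
x_2 gives more utility per dollar, so spend all income on x_2: x_2* = M/p_2, x_1* = 0.
Numerically: x_1* = 0, x_2* = 23.6.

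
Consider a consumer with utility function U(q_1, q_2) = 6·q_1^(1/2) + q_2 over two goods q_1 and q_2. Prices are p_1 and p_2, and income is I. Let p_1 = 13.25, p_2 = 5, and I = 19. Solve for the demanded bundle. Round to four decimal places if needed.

Utility is quasi-linear in q_2; the FOC for q_1 is 3/√q_1 = p_1/p_2.
Solve: √q_1 = 3·p_2/p_1, so q_1*(p_1,p_2) = (3·p_2/p_1)², and q_2* = (I − p_1·q_1*)/p_2.
Plugging in: q_1* = (3·5/13.25)² = 1.2816, q_2* = 0.4038.

q_1* = 1.2816, q_2* = 0.4038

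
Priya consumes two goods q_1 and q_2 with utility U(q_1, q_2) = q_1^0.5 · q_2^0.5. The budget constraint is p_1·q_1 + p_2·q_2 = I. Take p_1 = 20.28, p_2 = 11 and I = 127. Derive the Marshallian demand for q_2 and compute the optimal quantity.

The MRS is q_2/q_1. Set MRS = p_1/p_2.
So 0.5·p_2·q_2 = 0.5·p_1·q_1; combined with the budget, a share 0.5 of income goes to q_1.
Demand: q_1*(p_1,p_2,I) = 0.5·I/p_1 and q_2* = 0.5·I/p_2.
At p_1=20.28, p_2=11, I=127: q_2* = 0.5·127/11 = 5.7727.

q_2* = 5.7727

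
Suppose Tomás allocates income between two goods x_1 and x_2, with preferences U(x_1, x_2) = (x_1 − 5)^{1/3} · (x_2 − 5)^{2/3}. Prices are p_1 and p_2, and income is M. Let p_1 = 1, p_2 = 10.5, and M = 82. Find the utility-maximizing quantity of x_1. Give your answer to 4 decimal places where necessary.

Let x_1' = x_1−5, x_2' = x_2−5. MRS = (1/2)·x_2'/x_1' = p_1/p_2.
After buying the subsistence bundle (5, 5), a share 1/3 of the remaining income goes to x_1: x_1* = 5 + 1/3·(M − 5p_1 − 5p_2)/p_1.
Discretionary income = 82 − 5·1 − 5·10.5 = 24.5; x_1* = 5 + 1/3·24.5/1 = 13.1667.

x_1* = 13.1667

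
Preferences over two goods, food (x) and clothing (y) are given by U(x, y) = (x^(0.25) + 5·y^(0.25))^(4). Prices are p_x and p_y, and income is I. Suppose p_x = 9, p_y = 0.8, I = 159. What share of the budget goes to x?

share on x = 0.0496

MRS = MU_x/MU_y = (1/5)·(y/x)^(0.75). Set equal to p_x/p_y.
Solve for the ratio: y/x = [5·p_x/p_y]^(4/3).
With the ratio pinned down, the budget gives x* = I/(p_x + p_y·(y/x)) and y* = (y/x)·x*.
Numerically y/x = 215.524528, so x* = 159/(9 + 0.8·215.524528) = 0.8764 and y* = 215.524528·0.8764 = 188.8903.
Expenditure on x: 9·0.8764 = 7.8878; share = 0.0496.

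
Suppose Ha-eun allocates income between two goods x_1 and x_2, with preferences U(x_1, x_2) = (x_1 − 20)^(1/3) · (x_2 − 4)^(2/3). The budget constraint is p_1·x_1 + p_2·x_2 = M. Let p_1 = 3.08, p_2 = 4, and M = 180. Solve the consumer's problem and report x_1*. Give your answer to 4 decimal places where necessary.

x_1* = 31.0823

This is Cobb-Douglas in (x_1−20, x_2−4): tangency gives 1/3·p_2·(x_2−4) = 2/3·p_1·(x_1−20).
Substituting into the budget: x_1* = 20 + 1/3·(M − 20·p_1 − 4·p_2)/p_1, and x_2* = 4 + 2/3·(…)/p_2.
Discretionary income = 180 − 20·3.08 − 4·4 = 102.4; x_1* = 20 + 1/3·102.4/3.08 = 31.0823.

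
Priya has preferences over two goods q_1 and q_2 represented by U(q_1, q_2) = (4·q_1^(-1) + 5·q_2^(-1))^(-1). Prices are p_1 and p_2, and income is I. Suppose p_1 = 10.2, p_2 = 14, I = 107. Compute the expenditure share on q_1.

MU_q_1 ∝ 4·q_1^(-2), MU_q_2 ∝ 5·q_2^(-2), so MRS = (4/5)·(q_2/q_1)^(2) = p_1/p_2.
Hence q_2/q_1 = ((5/4)·p_1/p_2)^(1/(2)), i.e. raised to the 0.5 power.
With the ratio pinned down, the budget gives q_1* = I/(p_1 + p_2·(q_2/q_1)) and q_2* = (q_2/q_1)·q_1*.
Numerically q_2/q_1 = 0.954314, so q_1* = 107/(10.2 + 14·0.954314) = 4.5415 and q_2* = 0.954314·4.5415 = 4.334.
Expenditure on q_1: 10.2·4.5415 = 46.3235; share = 0.4329.

share on q_1 = 0.4329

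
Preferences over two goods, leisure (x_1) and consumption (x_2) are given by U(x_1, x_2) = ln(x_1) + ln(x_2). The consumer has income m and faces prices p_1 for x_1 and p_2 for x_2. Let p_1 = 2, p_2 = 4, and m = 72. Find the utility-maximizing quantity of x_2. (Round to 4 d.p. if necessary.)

x_2* = 9

The MRS is x_2/x_1. Set MRS = p_1/p_2.
So p_2·x_2 = p_1·x_1; combined with the budget, a share 0.5 of income goes to x_1.
Demand: x_1*(p_1,p_2,m) = 0.5·m/p_1 and x_2* = 0.5·m/p_2.
At p_1=2, p_2=4, m=72: x_2* = 0.5·72/4 = 9.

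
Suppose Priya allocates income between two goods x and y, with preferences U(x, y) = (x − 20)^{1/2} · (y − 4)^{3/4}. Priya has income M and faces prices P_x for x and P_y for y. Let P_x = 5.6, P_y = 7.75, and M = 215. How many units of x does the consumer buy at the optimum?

x* = 25.1429

This is Cobb-Douglas in (x−20, y−4): tangency gives 0.5·P_y·(y−4) = 0.75·P_x·(x−20).
Substituting into the budget: x* = 20 + 0.4·(M − 20·P_x − 4·P_y)/P_x, and y* = 4 + 0.6·(…)/P_y.
Discretionary income = 215 − 20·5.6 − 4·7.75 = 72; x* = 20 + 0.4·72/5.6 = 25.1429.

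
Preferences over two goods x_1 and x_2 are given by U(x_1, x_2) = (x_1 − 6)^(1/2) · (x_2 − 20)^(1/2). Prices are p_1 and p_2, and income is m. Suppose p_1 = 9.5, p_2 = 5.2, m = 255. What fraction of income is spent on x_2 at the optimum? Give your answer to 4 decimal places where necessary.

After buying the subsistence bundle (6, 20), a share 0.5 of the remaining income goes to x_1: x_1* = 6 + 0.5·(m − 6p_1 − 20p_2)/p_1.
Discretionary income = 255 − 6·9.5 − 20·5.2 = 94; x_1* = 6 + 0.5·94/9.5 = 10.9474; x_2* = 20 + 0.5·94/5.2 = 29.0385.
Expenditure on x_2: 5.2·29.0385 = 151; share = 0.5922.

share on x_2 = 0.5922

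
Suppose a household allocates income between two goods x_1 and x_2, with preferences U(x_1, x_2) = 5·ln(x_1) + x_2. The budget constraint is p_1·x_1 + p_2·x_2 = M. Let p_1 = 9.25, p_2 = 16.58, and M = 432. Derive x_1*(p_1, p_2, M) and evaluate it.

Set MRS = p_1/p_2: (5/x_1)/1 = p_1/p_2.
So x_1*(p_1,p_2) = 5·p_2/p_1, independent of income; and x_2* = (M − 5·p_2)/p_2.
At the given prices: x_1* = 5·16.58/9.25 = 8.9622.

x_1* = 8.9622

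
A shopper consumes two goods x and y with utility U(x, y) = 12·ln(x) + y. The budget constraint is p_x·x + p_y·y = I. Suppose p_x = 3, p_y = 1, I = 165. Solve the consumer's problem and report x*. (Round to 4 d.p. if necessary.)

x* = 4

So x*(p_x,p_y) = 12·p_y/p_x, independent of income; and y* = (I − 12·p_y)/p_y.
At the given prices: x* = 12·1/3 = 4.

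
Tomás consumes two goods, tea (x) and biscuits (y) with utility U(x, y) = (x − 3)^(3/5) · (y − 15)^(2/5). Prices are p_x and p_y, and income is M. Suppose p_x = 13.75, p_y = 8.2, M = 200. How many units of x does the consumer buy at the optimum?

Let x' = x−3, y' = y−15. MRS = (3/2)·y'/x' = p_x/p_y.
After buying the subsistence bundle (3, 15), a share 0.6 of the remaining income goes to x: x* = 3 + 0.6·(M − 3p_x − 15p_y)/p_x.
Discretionary income = 200 − 3·13.75 − 15·8.2 = 35.75; x* = 3 + 0.6·35.75/13.75 = 4.56.

x* = 4.56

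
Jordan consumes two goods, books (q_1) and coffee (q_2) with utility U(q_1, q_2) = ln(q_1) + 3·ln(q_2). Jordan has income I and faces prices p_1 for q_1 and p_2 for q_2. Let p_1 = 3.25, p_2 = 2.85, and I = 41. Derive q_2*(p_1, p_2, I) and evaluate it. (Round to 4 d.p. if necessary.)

MU_q_1/MU_q_2 = (q_2)/(3·q_1); tangency sets this equal to p_1/p_2.
So p_2·q_2 = 3·p_1·q_1; combined with the budget, a share 0.25 of income goes to q_1.
Demand: q_1*(p_1,p_2,I) = 0.25·I/p_1 and q_2* = 0.75·I/p_2.
At p_1=3.25, p_2=2.85, I=41: q_2* = 0.75·41/2.85 = 10.7895.

q_2* = 10.7895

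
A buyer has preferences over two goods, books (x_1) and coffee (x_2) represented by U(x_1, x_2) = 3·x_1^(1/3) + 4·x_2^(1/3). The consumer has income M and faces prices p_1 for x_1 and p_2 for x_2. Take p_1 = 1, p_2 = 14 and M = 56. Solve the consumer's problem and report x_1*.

x_1* = 39.6748

MRS = MU_x_1/MU_x_2 = (3/4)·(x_2/x_1)^(2/3). Set equal to p_1/p_2.
Hence x_2/x_1 = ((4/3)·p_1/p_2)^(1/(2/3)), i.e. raised to the 1.5 power.
Substitute x_2 = (x_2/x_1)·x_1 into the budget: x_1* = M/(p_1 + p_2·(x_2/x_1)).
Numerically x_2/x_1 = 0.029391, so x_1* = 56/(1 + 14·0.029391) = 39.6748.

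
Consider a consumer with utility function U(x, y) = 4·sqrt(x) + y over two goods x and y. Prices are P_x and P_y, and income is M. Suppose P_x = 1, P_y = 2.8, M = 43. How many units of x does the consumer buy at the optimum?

x* = 31.36

MU_x = 2/√x, MU_y = 1. Tangency: 2/√x = P_x/P_y.
Solve: √x = 2·P_y/P_x, so x*(P_x,P_y) = (2·P_y/P_x)², and y* = (M − P_x·x*)/P_y.
Plugging in: x* = (2·2.8/1)² = 31.36.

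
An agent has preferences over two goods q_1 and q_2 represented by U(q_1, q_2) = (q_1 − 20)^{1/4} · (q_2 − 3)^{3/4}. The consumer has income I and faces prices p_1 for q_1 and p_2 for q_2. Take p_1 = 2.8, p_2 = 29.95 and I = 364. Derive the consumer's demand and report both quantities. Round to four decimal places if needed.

q_1* = 39.4777, q_2* = 8.4629

Let q_1' = q_1−20, q_2' = q_2−3. MRS = (1/3)·q_2'/q_1' = p_1/p_2.
After buying the subsistence bundle (20, 3), a share 0.25 of the remaining income goes to q_1: q_1* = 20 + 0.25·(I − 20p_1 − 3p_2)/p_1.
Discretionary income = 364 − 20·2.8 − 3·29.95 = 218.15; q_1* = 20 + 0.25·218.15/2.8 = 39.4777; q_2* = 3 + 0.75·218.15/29.95 = 8.4629.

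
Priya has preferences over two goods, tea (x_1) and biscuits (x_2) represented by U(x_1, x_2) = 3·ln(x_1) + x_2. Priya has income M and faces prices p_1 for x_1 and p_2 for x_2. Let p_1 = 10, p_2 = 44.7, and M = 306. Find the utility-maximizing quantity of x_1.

MU_x_1 = 3/x_1, MU_x_2 = 1. Tangency: 3/x_1 = p_1/p_2.
So x_1*(p_1,p_2) = 3·p_2/p_1, independent of income; and x_2* = (M − 3·p_2)/p_2.
At the given prices: x_1* = 3·44.7/10 = 13.41.

x_1* = 13.41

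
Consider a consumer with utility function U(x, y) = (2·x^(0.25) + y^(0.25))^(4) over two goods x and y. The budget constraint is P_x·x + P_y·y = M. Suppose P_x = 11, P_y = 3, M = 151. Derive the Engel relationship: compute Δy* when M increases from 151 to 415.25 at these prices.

MRS = MU_x/MU_y = 2·(y/x)^(0.75). Set equal to P_x/P_y.
Solve for the ratio: y/x = [(1/2)·P_x/P_y]^(4/3).
Substitute y = (y/x)·x into the budget: x* = M/(P_x + P_y·(y/x)).
Numerically y/x = 2.243823, so x* = 151/(11 + 3·2.243823) = 8.5159 and y* = 2.243823·8.5159 = 19.1082.
At M' = 415.25: y* = 52.5477. Change: 52.5477 − 19.1082 = 33.4394.

Δy* = 33.4394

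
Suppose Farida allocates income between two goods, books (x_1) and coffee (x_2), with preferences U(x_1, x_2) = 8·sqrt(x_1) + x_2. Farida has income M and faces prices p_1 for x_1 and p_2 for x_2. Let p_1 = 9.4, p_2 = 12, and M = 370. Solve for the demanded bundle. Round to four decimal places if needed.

Utility is quasi-linear in x_2; the FOC for x_1 is 4/√x_1 = p_1/p_2.
Thus x_1* = (4·p_2/p_1)² — independent of M — with the rest of income spent on x_2.
Plugging in: x_1* = (4·12/9.4)² = 26.0751, x_2* = 10.4078.

x_1* = 26.0751, x_2* = 10.4078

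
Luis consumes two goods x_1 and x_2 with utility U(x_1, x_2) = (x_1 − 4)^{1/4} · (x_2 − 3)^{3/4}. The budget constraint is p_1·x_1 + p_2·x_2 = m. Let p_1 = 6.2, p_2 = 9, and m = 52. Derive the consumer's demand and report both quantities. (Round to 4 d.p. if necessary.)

x_1* = 4.0081, x_2* = 3.0167

MRS = (1/3)·(x_2−3)/(x_1−4). Tangency with p_1/p_2 gives x_2−3 = 3·(p_1/p_2)·(x_1−4).
Substituting into the budget: x_1* = 4 + 0.25·(m − 4·p_1 − 3·p_2)/p_1, and x_2* = 3 + 0.75·(…)/p_2.
Discretionary income = 52 − 4·6.2 − 3·9 = 0.2; x_1* = 4 + 0.25·0.2/6.2 = 4.0081; x_2* = 3 + 0.75·0.2/9 = 3.0167.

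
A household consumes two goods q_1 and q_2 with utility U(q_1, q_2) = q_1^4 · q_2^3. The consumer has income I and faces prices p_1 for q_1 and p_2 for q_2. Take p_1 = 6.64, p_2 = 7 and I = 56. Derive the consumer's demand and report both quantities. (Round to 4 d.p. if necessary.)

q_1* = 4.8193, q_2* = 3.4286

The MRS is (4/3)·q_2/q_1. Set MRS = p_1/p_2.
So 4·p_2·q_2 = 3·p_1·q_1; combined with the budget, a share 4/7 of income goes to q_1.
Demand: q_1*(p_1,p_2,I) = 4/7·I/p_1 and q_2* = 3/7·I/p_2.
At p_1=6.64, p_2=7, I=56: q_1* = 4/7·56/6.64 = 4.8193, q_2* = 3.4286.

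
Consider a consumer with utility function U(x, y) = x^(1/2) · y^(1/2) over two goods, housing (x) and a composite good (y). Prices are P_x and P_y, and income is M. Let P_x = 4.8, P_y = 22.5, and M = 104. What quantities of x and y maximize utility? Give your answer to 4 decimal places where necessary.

Tangency: MRS = y/x = P_x/P_y.
Rearranging, P_y·y = P_x·x. Substituting into the budget gives P_x·x·(1 + 1) = M.
Demand: x*(P_x,P_y,M) = 0.5·M/P_x and y* = 0.5·M/P_y.
At P_x=4.8, P_y=22.5, M=104: x* = 0.5·104/4.8 = 10.8333, y* = 2.3111.

x* = 10.8333, y* = 2.3111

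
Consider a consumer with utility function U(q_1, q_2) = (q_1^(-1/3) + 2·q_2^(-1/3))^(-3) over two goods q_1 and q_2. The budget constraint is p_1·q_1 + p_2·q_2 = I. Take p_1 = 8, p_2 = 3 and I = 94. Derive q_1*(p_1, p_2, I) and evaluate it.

MU_q_1 ∝ q_1^(-4/3), MU_q_2 ∝ 2·q_2^(-4/3), so MRS = (1/2)·(q_2/q_1)^(4/3) = p_1/p_2.
Solve for the ratio: q_2/q_1 = [2·p_1/p_2]^(0.75).
With the ratio pinned down, the budget gives q_1* = I/(p_1 + p_2·(q_2/q_1)) and q_2* = (q_2/q_1)·q_1*.
Numerically q_2/q_1 = 3.509531, so q_1* = 94/(8 + 3·3.509531) = 5.0732.

q_1* = 5.0732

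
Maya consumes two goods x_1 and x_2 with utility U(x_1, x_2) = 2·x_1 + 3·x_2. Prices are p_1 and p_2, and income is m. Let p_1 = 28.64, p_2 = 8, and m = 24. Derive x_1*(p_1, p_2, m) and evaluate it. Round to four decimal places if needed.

x_1* = 0

x_2 gives more utility per dollar, so spend all income on x_2: x_2* = m/p_2, x_1* = 0.
Numerically: x_1* = 0, x_2* = 3.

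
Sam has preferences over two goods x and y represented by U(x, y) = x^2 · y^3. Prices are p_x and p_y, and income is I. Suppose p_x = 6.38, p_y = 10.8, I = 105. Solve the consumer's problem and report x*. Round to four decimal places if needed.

Tangency: MRS = (2/3)·y/x = p_x/p_y.
Rearranging, p_y·y = (3/2)·p_x·x. Substituting into the budget gives p_x·x·(1 + (3/2)) = I.
Demand: x*(p_x,p_y,I) = 0.4·I/p_x and y* = 0.6·I/p_y.
At p_x=6.38, p_y=10.8, I=105: x* = 0.4·105/6.38 = 6.5831.

x* = 6.5831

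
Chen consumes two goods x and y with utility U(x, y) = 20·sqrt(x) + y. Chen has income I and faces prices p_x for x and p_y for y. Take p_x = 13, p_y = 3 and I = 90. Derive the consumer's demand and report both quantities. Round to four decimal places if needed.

Thus x* = (10·p_y/p_x)² — independent of I — with the rest of income spent on y.
Plugging in: x* = (10·3/13)² = 5.3254, y* = 6.9231.

x* = 5.3254, y* = 6.9231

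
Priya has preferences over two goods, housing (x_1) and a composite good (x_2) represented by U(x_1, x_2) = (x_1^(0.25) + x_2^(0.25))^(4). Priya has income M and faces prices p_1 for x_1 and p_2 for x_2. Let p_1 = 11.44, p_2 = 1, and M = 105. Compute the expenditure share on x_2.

share on x_2 = 0.6926

With the ratio pinned down, the budget gives x_1* = M/(p_1 + p_2·(x_2/x_1)) and x_2* = (x_2/x_1)·x_1*.
Numerically x_2/x_1 = 25.777138, so x_1* = 105/(11.44 + 1·25.777138) = 2.8213 and x_2* = 25.777138·2.8213 = 72.7245.
Expenditure on x_2: 1·72.7245 = 72.7245; share = 0.6926.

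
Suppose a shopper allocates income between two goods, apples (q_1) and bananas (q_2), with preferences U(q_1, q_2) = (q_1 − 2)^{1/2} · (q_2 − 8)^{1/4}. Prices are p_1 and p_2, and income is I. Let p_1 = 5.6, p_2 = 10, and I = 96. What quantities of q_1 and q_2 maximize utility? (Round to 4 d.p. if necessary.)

Let q_1' = q_1−2, q_2' = q_2−8. MRS = 2·q_2'/q_1' = p_1/p_2.
After buying the subsistence bundle (2, 8), a share 2/3 of the remaining income goes to q_1: q_1* = 2 + 2/3·(I − 2p_1 − 8p_2)/p_1.
Discretionary income = 96 − 2·5.6 − 8·10 = 4.8; q_1* = 2 + 2/3·4.8/5.6 = 2.5714; q_2* = 8 + 1/3·4.8/10 = 8.16.

q_1* = 2.5714, q_2* = 8.16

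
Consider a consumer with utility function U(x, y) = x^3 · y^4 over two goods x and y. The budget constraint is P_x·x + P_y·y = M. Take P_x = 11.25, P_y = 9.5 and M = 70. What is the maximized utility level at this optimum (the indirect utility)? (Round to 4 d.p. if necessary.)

Tangency: MRS = (3/4)·y/x = P_x/P_y.
So 3·P_y·y = 4·P_x·x; combined with the budget, a share 3/7 of income goes to x.
Demand: x*(P_x,P_y,M) = 3/7·M/P_x and y* = 4/7·M/P_y.
At P_x=11.25, P_y=9.5, M=70: x* = 3/7·70/11.25 = 2.6667, y* = 4.2105.
Utility at the optimum: U(2.6667, 4.2105) = 5960.0752.

V = 5960.0752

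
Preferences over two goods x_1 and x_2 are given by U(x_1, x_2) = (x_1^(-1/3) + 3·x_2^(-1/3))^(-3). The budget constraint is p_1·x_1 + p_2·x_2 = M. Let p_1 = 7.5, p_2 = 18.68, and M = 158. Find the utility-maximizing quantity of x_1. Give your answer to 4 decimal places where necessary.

MRS = MU_x_1/MU_x_2 = (1/3)·(x_2/x_1)^(4/3). Set equal to p_1/p_2.
Solve for the ratio: x_2/x_1 = [3·p_1/p_2]^(0.75).
Substitute x_2 = (x_2/x_1)·x_1 into the budget: x_1* = M/(p_1 + p_2·(x_2/x_1)).
Numerically x_2/x_1 = 1.149752, so x_1* = 158/(7.5 + 18.68·1.149752) = 5.4525.

x_1* = 5.4525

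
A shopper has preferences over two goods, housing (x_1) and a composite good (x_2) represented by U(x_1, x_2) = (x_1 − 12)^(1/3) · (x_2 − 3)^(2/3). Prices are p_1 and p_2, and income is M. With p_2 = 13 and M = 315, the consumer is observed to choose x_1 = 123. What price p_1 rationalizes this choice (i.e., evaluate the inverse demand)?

p_1 = 0.8

Let x_1' = x_1−12, x_2' = x_2−3. MRS = (1/2)·x_2'/x_1' = p_1/p_2.
Substituting into the budget: x_1* = 12 + 1/3·(M − 12·p_1 − 3·p_2)/p_1, and x_2* = 3 + 2/3·(…)/p_2.
Set x_1* = 123 in the demand function and solve for p_1: p_1 = 0.8.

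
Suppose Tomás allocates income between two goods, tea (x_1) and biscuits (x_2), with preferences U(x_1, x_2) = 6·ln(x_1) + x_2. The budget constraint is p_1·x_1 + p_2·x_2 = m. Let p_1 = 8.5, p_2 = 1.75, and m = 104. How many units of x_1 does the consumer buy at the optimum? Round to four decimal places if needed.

MU_x_1 = 6/x_1, MU_x_2 = 1. Tangency: 6/x_1 = p_1/p_2.
So x_1*(p_1,p_2) = 6·p_2/p_1, independent of income; and x_2* = (m − 6·p_2)/p_2.
At the given prices: x_1* = 6·1.75/8.5 = 1.2353.

x_1* = 1.2353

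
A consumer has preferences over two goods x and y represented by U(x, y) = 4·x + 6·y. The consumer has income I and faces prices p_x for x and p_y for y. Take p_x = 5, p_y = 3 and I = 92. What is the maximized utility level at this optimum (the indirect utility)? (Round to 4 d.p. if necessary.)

V = 184

Perfect substitutes: compare marginal utility per dollar. 4/p_x vs 6/p_y → 0.8 vs 2.
y gives more utility per dollar, so spend all income on y: y* = I/p_y, x* = 0.
Numerically: x* = 0, y* = 30.6667.
Utility at the optimum: U(0, 30.6667) = 184.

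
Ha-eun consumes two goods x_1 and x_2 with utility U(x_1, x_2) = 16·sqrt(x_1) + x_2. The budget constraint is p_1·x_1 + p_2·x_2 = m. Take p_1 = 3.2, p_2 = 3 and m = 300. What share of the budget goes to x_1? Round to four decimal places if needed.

Set MRS = p_1/p_2: 8·x_1^(−1/2) = p_1/p_2.
Solve: √x_1 = 8·p_2/p_1, so x_1*(p_1,p_2) = (8·p_2/p_1)², and x_2* = (m − p_1·x_1*)/p_2.
Plugging in: x_1* = (8·3/3.2)² = 56.25, x_2* = 40.
Expenditure on x_1: 3.2·56.25 = 180; share = 0.6.

share on x_1 = 0.6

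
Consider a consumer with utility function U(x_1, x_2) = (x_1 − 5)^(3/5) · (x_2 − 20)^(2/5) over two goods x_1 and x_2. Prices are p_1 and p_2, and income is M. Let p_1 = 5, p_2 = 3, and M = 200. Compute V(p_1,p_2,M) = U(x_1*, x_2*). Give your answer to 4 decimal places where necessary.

V = 14.394

This is Cobb-Douglas in (x_1−5, x_2−20): tangency gives 0.6·p_2·(x_2−20) = 0.4·p_1·(x_1−5).
After buying the subsistence bundle (5, 20), a share 0.6 of the remaining income goes to x_1: x_1* = 5 + 0.6·(M − 5p_1 − 20p_2)/p_1.
Discretionary income = 200 − 5·5 − 20·3 = 115; x_1* = 5 + 0.6·115/5 = 18.8; x_2* = 20 + 0.4·115/3 = 35.3333.
Utility at the optimum: U(18.8, 35.3333) = 14.394.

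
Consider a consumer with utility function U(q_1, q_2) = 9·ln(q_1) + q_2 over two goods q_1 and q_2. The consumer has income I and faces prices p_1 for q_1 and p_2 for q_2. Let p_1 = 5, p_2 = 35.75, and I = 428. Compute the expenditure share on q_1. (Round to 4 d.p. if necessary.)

Set MRS = p_1/p_2: (9/q_1)/1 = p_1/p_2.
So q_1*(p_1,p_2) = 9·p_2/p_1, independent of income; and q_2* = (I − 9·p_2)/p_2.
At the given prices: q_1* = 9·35.75/5 = 64.35, and q_2* = 2.972.
Expenditure on q_1: 5·64.35 = 321.75; share = 0.7518.

share on q_1 = 0.7518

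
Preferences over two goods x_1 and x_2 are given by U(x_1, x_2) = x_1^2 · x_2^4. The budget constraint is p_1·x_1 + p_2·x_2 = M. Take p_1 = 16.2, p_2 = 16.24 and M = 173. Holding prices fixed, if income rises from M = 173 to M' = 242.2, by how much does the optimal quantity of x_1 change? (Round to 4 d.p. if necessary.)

Δx_1* = 1.4239

MU_x_1/MU_x_2 = (2·x_2)/(4·x_1); tangency sets this equal to p_1/p_2.
Rearranging, p_2·x_2 = 2·p_1·x_1. Substituting into the budget gives p_1·x_1·(1 + 2) = M.
Demand: x_1*(p_1,p_2,M) = 1/3·M/p_1 and x_2* = 2/3·M/p_2.
At p_1=16.2, p_2=16.24, M=173: x_1* = 1/3·173/16.2 = 3.5597.
At M' = 242.2: x_1* = 4.9835. Change: 4.9835 − 3.5597 = 1.4239.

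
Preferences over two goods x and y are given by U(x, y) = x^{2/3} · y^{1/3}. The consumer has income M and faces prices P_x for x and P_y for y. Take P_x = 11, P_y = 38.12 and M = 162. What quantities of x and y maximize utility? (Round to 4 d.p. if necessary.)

x* = 9.8182, y* = 1.4166

At P_x=11, P_y=38.12, M=162: x* = 2/3·162/11 = 9.8182, y* = 1.4166.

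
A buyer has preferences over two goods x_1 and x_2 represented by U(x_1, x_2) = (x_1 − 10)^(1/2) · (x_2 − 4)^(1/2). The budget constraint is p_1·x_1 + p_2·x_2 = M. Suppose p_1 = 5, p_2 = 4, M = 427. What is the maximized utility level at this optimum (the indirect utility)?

Let x_1' = x_1−10, x_2' = x_2−4. MRS = x_2'/x_1' = p_1/p_2.
After buying the subsistence bundle (10, 4), a share 0.5 of the remaining income goes to x_1: x_1* = 10 + 0.5·(M − 10p_1 − 4p_2)/p_1.
Discretionary income = 427 − 10·5 − 4·4 = 361; x_1* = 10 + 0.5·361/5 = 46.1; x_2* = 4 + 0.5·361/4 = 49.125.
Utility at the optimum: U(46.1, 49.125) = 40.361.

V = 40.361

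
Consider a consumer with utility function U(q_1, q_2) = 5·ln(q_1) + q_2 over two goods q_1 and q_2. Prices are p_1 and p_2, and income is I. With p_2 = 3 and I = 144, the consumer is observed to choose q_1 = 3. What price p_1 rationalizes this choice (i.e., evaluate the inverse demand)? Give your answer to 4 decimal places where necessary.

MU_q_1 = 5/q_1, MU_q_2 = 1. Tangency: 5/q_1 = p_1/p_2.
So q_1*(p_1,p_2) = 5·p_2/p_1, independent of income; and q_2* = (I − 5·p_2)/p_2.
Set q_1* = 3 in the demand function and solve for p_1: p_1 = 5.

p_1 = 5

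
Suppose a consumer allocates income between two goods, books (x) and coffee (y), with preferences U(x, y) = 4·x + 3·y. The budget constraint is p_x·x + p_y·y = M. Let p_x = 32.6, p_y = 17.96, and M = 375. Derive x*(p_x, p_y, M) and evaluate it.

y gives more utility per dollar, so spend all income on y: y* = M/p_y, x* = 0.
Numerically: x* = 0, y* = 20.8797.

x* = 0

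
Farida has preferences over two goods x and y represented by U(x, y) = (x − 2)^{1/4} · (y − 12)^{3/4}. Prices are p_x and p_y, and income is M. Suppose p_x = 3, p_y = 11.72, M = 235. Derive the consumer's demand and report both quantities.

Discretionary income = 235 − 2·3 − 12·11.72 = 88.36; x* = 2 + 0.25·88.36/3 = 9.3633; y* = 12 + 0.75·88.36/11.72 = 17.6544.

x* = 9.3633, y* = 17.6544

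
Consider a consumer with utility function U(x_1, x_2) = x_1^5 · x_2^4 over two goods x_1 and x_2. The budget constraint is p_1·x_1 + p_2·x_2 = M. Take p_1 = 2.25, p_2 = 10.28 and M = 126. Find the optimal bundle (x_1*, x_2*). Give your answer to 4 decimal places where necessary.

x_1* = 31.1111, x_2* = 5.4475

The MRS is (5/4)·x_2/x_1. Set MRS = p_1/p_2.
So 5·p_2·x_2 = 4·p_1·x_1; combined with the budget, a share 5/9 of income goes to x_1.
Demand: x_1*(p_1,p_2,M) = 5/9·M/p_1 and x_2* = 4/9·M/p_2.
At p_1=2.25, p_2=10.28, M=126: x_1* = 5/9·126/2.25 = 31.1111, x_2* = 5.4475.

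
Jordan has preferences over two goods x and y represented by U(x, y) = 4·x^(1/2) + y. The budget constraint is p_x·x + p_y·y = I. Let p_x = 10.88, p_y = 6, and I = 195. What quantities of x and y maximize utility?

Set MRS = p_x/p_y: 2·x^(−1/2) = p_x/p_y.
Solve: √x = 2·p_y/p_x, so x*(p_x,p_y) = (2·p_y/p_x)², and y* = (I − p_x·x*)/p_y.
Plugging in: x* = (2·6/10.88)² = 1.2165, y* = 30.2941.

x* = 1.2165, y* = 30.2941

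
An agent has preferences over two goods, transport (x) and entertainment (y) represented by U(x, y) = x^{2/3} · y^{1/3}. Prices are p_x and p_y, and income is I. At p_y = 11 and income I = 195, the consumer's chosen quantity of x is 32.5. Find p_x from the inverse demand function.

p_x = 4

Tangency: MRS = 2·y/x = p_x/p_y.
Rearranging, p_y·y = (1/2)·p_x·x. Substituting into the budget gives p_x·x·(1 + (1/2)) = I.
Demand: x*(p_x,p_y,I) = 2/3·I/p_x and y* = 1/3·I/p_y.
Set x* = 32.5 in the demand function and solve for p_x: p_x = 4.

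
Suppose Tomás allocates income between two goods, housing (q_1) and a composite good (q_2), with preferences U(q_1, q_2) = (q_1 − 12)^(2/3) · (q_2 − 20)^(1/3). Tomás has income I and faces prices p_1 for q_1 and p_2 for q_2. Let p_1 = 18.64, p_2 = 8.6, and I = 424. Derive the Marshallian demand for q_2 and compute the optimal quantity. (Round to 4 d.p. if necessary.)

q_2* = 21.0977

This is Cobb-Douglas in (q_1−12, q_2−20): tangency gives 2/3·p_2·(q_2−20) = 1/3·p_1·(q_1−12).
After buying the subsistence bundle (12, 20), a share 2/3 of the remaining income goes to q_1: q_1* = 12 + 2/3·(I − 12p_1 − 20p_2)/p_1.
Discretionary income = 424 − 12·18.64 − 20·8.6 = 28.32; q_2* = 20 + 1/3·28.32/8.6 = 21.0977.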